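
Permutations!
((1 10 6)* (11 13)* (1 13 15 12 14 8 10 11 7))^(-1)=(1 7 13 6 10 8 14 12 15 11)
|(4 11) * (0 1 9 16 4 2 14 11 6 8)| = 21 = |(0 1 9 16 4 6 8)(2 14 11)|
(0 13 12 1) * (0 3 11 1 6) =(0 13 12 6)(1 3 11) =[13, 3, 2, 11, 4, 5, 0, 7, 8, 9, 10, 1, 6, 12]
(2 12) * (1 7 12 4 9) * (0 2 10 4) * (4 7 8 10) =(0 2)(1 8 10 7 12 4 9) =[2, 8, 0, 3, 9, 5, 6, 12, 10, 1, 7, 11, 4]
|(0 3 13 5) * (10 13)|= 5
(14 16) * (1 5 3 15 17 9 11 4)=(1 5 3 15 17 9 11 4)(14 16)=[0, 5, 2, 15, 1, 3, 6, 7, 8, 11, 10, 4, 12, 13, 16, 17, 14, 9]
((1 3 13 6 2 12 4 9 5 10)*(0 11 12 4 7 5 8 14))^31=((0 11 12 7 5 10 1 3 13 6 2 4 9 8 14))^31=(0 11 12 7 5 10 1 3 13 6 2 4 9 8 14)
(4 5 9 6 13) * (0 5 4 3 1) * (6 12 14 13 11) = [5, 0, 2, 1, 4, 9, 11, 7, 8, 12, 10, 6, 14, 3, 13] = (0 5 9 12 14 13 3 1)(6 11)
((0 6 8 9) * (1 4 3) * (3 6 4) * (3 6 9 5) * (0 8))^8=((0 4 9 8 5 3 1 6))^8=(9)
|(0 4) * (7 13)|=2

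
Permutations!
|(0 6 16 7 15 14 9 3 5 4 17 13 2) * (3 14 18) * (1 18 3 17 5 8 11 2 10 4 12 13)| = |(0 6 16 7 15 3 8 11 2)(1 18 17)(4 5 12 13 10)(9 14)| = 90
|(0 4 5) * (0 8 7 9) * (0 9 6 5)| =|(9)(0 4)(5 8 7 6)| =4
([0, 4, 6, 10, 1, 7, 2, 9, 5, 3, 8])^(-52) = [0, 1, 2, 8, 4, 9, 6, 3, 7, 10, 5]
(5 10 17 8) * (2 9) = (2 9)(5 10 17 8) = [0, 1, 9, 3, 4, 10, 6, 7, 5, 2, 17, 11, 12, 13, 14, 15, 16, 8]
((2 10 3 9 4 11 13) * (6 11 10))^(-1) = ((2 6 11 13)(3 9 4 10))^(-1) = (2 13 11 6)(3 10 4 9)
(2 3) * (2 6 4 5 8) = [0, 1, 3, 6, 5, 8, 4, 7, 2] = (2 3 6 4 5 8)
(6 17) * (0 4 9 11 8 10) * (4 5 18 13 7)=(0 5 18 13 7 4 9 11 8 10)(6 17)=[5, 1, 2, 3, 9, 18, 17, 4, 10, 11, 0, 8, 12, 7, 14, 15, 16, 6, 13]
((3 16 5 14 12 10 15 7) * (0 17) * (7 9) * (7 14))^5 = ((0 17)(3 16 5 7)(9 14 12 10 15))^5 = (0 17)(3 16 5 7)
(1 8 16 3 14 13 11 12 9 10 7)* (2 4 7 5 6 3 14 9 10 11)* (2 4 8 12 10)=[0, 12, 8, 9, 7, 6, 3, 1, 16, 11, 5, 10, 2, 4, 13, 15, 14]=(1 12 2 8 16 14 13 4 7)(3 9 11 10 5 6)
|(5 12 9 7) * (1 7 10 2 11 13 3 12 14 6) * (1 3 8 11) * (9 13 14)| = 42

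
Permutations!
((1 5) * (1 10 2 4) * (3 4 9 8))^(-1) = ((1 5 10 2 9 8 3 4))^(-1) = (1 4 3 8 9 2 10 5)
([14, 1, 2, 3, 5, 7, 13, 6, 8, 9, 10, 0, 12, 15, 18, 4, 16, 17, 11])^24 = [0, 1, 2, 3, 4, 5, 6, 7, 8, 9, 10, 11, 12, 13, 14, 15, 16, 17, 18]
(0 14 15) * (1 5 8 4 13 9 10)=(0 14 15)(1 5 8 4 13 9 10)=[14, 5, 2, 3, 13, 8, 6, 7, 4, 10, 1, 11, 12, 9, 15, 0]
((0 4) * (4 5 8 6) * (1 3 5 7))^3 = ((0 7 1 3 5 8 6 4))^3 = (0 3 6 7 5 4 1 8)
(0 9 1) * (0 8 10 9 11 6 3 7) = (0 11 6 3 7)(1 8 10 9) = [11, 8, 2, 7, 4, 5, 3, 0, 10, 1, 9, 6]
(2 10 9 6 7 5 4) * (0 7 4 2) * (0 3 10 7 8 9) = (0 8 9 6 4 3 10)(2 7 5) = [8, 1, 7, 10, 3, 2, 4, 5, 9, 6, 0]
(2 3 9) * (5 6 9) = (2 3 5 6 9) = [0, 1, 3, 5, 4, 6, 9, 7, 8, 2]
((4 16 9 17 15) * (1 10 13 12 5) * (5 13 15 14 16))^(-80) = (17)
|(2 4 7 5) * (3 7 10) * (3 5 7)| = 4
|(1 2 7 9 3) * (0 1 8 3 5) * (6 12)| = |(0 1 2 7 9 5)(3 8)(6 12)| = 6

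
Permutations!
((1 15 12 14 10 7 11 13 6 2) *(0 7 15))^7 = ((0 7 11 13 6 2 1)(10 15 12 14))^7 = (10 14 12 15)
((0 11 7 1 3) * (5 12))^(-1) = ((0 11 7 1 3)(5 12))^(-1) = (0 3 1 7 11)(5 12)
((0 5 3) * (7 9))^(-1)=((0 5 3)(7 9))^(-1)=(0 3 5)(7 9)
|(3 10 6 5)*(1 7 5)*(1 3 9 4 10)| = 8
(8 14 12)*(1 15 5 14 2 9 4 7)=(1 15 5 14 12 8 2 9 4 7)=[0, 15, 9, 3, 7, 14, 6, 1, 2, 4, 10, 11, 8, 13, 12, 5]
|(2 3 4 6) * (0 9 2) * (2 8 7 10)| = |(0 9 8 7 10 2 3 4 6)| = 9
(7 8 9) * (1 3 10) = (1 3 10)(7 8 9) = [0, 3, 2, 10, 4, 5, 6, 8, 9, 7, 1]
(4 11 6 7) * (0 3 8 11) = [3, 1, 2, 8, 0, 5, 7, 4, 11, 9, 10, 6] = (0 3 8 11 6 7 4)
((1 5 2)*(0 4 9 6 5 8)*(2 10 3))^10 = (10)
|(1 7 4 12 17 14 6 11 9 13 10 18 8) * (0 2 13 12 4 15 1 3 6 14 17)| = 33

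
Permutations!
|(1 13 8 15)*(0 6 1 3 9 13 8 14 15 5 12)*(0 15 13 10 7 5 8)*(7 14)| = 9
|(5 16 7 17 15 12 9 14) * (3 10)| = 8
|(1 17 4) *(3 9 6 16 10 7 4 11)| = |(1 17 11 3 9 6 16 10 7 4)| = 10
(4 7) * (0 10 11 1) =[10, 0, 2, 3, 7, 5, 6, 4, 8, 9, 11, 1] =(0 10 11 1)(4 7)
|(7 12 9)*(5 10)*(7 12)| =|(5 10)(9 12)| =2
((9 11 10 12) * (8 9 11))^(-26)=(10 12 11)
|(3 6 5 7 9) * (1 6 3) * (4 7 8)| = 7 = |(1 6 5 8 4 7 9)|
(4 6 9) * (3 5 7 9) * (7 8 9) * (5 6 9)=(3 6)(4 9)(5 8)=[0, 1, 2, 6, 9, 8, 3, 7, 5, 4]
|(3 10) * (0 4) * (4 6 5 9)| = |(0 6 5 9 4)(3 10)| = 10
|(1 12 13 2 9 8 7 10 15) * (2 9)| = |(1 12 13 9 8 7 10 15)| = 8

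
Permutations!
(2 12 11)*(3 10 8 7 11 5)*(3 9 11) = [0, 1, 12, 10, 4, 9, 6, 3, 7, 11, 8, 2, 5] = (2 12 5 9 11)(3 10 8 7)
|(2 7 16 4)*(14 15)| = 4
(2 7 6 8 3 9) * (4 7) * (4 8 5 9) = (2 8 3 4 7 6 5 9) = [0, 1, 8, 4, 7, 9, 5, 6, 3, 2]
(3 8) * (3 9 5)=[0, 1, 2, 8, 4, 3, 6, 7, 9, 5]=(3 8 9 5)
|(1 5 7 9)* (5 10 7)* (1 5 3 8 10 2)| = 6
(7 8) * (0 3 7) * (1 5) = (0 3 7 8)(1 5) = [3, 5, 2, 7, 4, 1, 6, 8, 0]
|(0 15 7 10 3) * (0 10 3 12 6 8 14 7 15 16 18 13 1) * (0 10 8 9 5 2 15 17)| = |(0 16 18 13 1 10 12 6 9 5 2 15 17)(3 8 14 7)| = 52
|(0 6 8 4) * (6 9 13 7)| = |(0 9 13 7 6 8 4)| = 7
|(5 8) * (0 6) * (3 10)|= 2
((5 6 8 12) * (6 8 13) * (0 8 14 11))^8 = ((0 8 12 5 14 11)(6 13))^8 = (0 12 14)(5 11 8)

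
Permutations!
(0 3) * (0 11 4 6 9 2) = (0 3 11 4 6 9 2) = [3, 1, 0, 11, 6, 5, 9, 7, 8, 2, 10, 4]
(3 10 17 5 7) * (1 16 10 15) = [0, 16, 2, 15, 4, 7, 6, 3, 8, 9, 17, 11, 12, 13, 14, 1, 10, 5] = (1 16 10 17 5 7 3 15)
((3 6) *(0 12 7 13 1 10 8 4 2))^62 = ((0 12 7 13 1 10 8 4 2)(3 6))^62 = (0 2 4 8 10 1 13 7 12)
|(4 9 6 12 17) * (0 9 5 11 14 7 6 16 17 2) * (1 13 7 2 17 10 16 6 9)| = |(0 1 13 7 9 6 12 17 4 5 11 14 2)(10 16)| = 26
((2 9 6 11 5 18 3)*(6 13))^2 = ((2 9 13 6 11 5 18 3))^2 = (2 13 11 18)(3 9 6 5)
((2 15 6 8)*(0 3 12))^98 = (0 12 3)(2 6)(8 15)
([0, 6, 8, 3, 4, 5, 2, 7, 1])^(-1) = (1 8 2 6)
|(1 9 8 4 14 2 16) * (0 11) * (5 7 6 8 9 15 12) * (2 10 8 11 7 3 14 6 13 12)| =|(0 7 13 12 5 3 14 10 8 4 6 11)(1 15 2 16)| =12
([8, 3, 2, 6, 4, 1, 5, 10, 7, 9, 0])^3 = [10, 5, 2, 1, 4, 6, 3, 8, 0, 9, 7]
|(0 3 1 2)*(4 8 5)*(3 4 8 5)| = 7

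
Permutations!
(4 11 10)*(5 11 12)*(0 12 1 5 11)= (0 12 11 10 4 1 5)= [12, 5, 2, 3, 1, 0, 6, 7, 8, 9, 4, 10, 11]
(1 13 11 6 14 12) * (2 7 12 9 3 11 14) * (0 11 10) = (0 11 6 2 7 12 1 13 14 9 3 10) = [11, 13, 7, 10, 4, 5, 2, 12, 8, 3, 0, 6, 1, 14, 9]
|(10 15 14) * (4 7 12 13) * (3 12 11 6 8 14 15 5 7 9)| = 35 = |(15)(3 12 13 4 9)(5 7 11 6 8 14 10)|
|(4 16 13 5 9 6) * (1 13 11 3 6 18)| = |(1 13 5 9 18)(3 6 4 16 11)| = 5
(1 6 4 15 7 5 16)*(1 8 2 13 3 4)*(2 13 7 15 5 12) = [0, 6, 7, 4, 5, 16, 1, 12, 13, 9, 10, 11, 2, 3, 14, 15, 8] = (1 6)(2 7 12)(3 4 5 16 8 13)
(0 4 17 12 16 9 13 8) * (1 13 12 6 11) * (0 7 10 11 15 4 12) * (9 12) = (0 9)(1 13 8 7 10 11)(4 17 6 15)(12 16) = [9, 13, 2, 3, 17, 5, 15, 10, 7, 0, 11, 1, 16, 8, 14, 4, 12, 6]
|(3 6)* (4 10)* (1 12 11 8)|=|(1 12 11 8)(3 6)(4 10)|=4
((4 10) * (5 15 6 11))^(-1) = (4 10)(5 11 6 15) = ((4 10)(5 15 6 11))^(-1)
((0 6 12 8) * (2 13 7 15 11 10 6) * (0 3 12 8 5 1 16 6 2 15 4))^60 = ((0 15 11 10 2 13 7 4)(1 16 6 8 3 12 5))^60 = (0 2)(1 3 16 12 6 5 8)(4 10)(7 11)(13 15)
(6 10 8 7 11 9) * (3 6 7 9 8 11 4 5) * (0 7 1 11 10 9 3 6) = (0 7 4 5 6 9 1 11 8 3) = [7, 11, 2, 0, 5, 6, 9, 4, 3, 1, 10, 8]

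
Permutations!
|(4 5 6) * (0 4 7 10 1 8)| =8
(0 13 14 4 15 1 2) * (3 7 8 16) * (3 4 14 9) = (0 13 9 3 7 8 16 4 15 1 2) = [13, 2, 0, 7, 15, 5, 6, 8, 16, 3, 10, 11, 12, 9, 14, 1, 4]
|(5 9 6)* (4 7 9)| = |(4 7 9 6 5)| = 5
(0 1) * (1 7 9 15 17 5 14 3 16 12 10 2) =(0 7 9 15 17 5 14 3 16 12 10 2 1) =[7, 0, 1, 16, 4, 14, 6, 9, 8, 15, 2, 11, 10, 13, 3, 17, 12, 5]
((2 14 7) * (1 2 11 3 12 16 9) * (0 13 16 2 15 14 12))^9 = ((0 13 16 9 1 15 14 7 11 3)(2 12))^9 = (0 3 11 7 14 15 1 9 16 13)(2 12)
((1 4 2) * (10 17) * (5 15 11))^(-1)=((1 4 2)(5 15 11)(10 17))^(-1)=(1 2 4)(5 11 15)(10 17)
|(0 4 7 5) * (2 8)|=4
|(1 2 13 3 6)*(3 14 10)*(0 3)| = |(0 3 6 1 2 13 14 10)| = 8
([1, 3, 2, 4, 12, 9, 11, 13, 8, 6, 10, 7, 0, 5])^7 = (0 3 12 1 4)(5 9 6 11 7 13)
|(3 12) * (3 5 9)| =|(3 12 5 9)| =4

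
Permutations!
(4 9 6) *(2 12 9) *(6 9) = (2 12 6 4) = [0, 1, 12, 3, 2, 5, 4, 7, 8, 9, 10, 11, 6]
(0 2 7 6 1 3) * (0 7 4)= (0 2 4)(1 3 7 6)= [2, 3, 4, 7, 0, 5, 1, 6]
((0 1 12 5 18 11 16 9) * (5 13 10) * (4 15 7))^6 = (0 18 12 16 10)(1 11 13 9 5)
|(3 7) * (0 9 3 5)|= |(0 9 3 7 5)|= 5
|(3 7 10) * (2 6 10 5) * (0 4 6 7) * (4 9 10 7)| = 20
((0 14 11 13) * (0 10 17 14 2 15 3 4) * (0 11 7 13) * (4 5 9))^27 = ((0 2 15 3 5 9 4 11)(7 13 10 17 14))^27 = (0 3 4 2 5 11 15 9)(7 10 14 13 17)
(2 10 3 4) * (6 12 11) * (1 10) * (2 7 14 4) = [0, 10, 1, 2, 7, 5, 12, 14, 8, 9, 3, 6, 11, 13, 4] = (1 10 3 2)(4 7 14)(6 12 11)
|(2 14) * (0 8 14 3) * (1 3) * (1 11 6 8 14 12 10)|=|(0 14 2 11 6 8 12 10 1 3)|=10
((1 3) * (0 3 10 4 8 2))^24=((0 3 1 10 4 8 2))^24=(0 10 2 1 8 3 4)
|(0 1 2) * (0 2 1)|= 1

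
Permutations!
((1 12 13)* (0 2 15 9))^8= ((0 2 15 9)(1 12 13))^8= (15)(1 13 12)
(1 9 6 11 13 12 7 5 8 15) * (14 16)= (1 9 6 11 13 12 7 5 8 15)(14 16)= [0, 9, 2, 3, 4, 8, 11, 5, 15, 6, 10, 13, 7, 12, 16, 1, 14]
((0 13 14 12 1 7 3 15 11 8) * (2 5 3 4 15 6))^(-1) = (0 8 11 15 4 7 1 12 14 13)(2 6 3 5)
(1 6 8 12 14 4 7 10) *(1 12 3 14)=[0, 6, 2, 14, 7, 5, 8, 10, 3, 9, 12, 11, 1, 13, 4]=(1 6 8 3 14 4 7 10 12)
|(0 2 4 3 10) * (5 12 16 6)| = 20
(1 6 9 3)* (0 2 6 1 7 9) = (0 2 6)(3 7 9) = [2, 1, 6, 7, 4, 5, 0, 9, 8, 3]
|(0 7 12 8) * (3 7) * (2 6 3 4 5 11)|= |(0 4 5 11 2 6 3 7 12 8)|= 10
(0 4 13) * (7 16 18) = (0 4 13)(7 16 18) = [4, 1, 2, 3, 13, 5, 6, 16, 8, 9, 10, 11, 12, 0, 14, 15, 18, 17, 7]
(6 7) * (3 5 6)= [0, 1, 2, 5, 4, 6, 7, 3]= (3 5 6 7)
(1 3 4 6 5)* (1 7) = [0, 3, 2, 4, 6, 7, 5, 1] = (1 3 4 6 5 7)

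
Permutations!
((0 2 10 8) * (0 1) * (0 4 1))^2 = (0 10)(2 8)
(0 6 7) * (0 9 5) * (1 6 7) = [7, 6, 2, 3, 4, 0, 1, 9, 8, 5] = (0 7 9 5)(1 6)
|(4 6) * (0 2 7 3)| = 4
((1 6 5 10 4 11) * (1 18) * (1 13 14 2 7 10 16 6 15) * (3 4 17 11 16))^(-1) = (1 15)(2 14 13 18 11 17 10 7)(3 5 6 16 4)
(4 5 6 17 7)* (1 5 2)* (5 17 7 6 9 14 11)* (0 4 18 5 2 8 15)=(0 4 8 15)(1 17 6 7 18 5 9 14 11 2)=[4, 17, 1, 3, 8, 9, 7, 18, 15, 14, 10, 2, 12, 13, 11, 0, 16, 6, 5]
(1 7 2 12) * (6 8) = [0, 7, 12, 3, 4, 5, 8, 2, 6, 9, 10, 11, 1] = (1 7 2 12)(6 8)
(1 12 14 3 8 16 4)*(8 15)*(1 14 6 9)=(1 12 6 9)(3 15 8 16 4 14)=[0, 12, 2, 15, 14, 5, 9, 7, 16, 1, 10, 11, 6, 13, 3, 8, 4]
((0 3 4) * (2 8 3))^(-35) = (8)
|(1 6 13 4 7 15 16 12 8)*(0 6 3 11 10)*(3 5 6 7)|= 14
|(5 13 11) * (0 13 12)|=5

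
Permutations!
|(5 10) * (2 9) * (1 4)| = |(1 4)(2 9)(5 10)| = 2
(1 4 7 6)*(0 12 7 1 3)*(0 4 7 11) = (0 12 11)(1 7 6 3 4) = [12, 7, 2, 4, 1, 5, 3, 6, 8, 9, 10, 0, 11]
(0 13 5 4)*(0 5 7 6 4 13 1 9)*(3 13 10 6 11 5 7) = (0 1 9)(3 13)(4 7 11 5 10 6) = [1, 9, 2, 13, 7, 10, 4, 11, 8, 0, 6, 5, 12, 3]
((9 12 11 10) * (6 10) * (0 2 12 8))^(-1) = (0 8 9 10 6 11 12 2)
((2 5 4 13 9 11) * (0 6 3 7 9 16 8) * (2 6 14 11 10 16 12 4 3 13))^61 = ((0 14 11 6 13 12 4 2 5 3 7 9 10 16 8))^61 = (0 14 11 6 13 12 4 2 5 3 7 9 10 16 8)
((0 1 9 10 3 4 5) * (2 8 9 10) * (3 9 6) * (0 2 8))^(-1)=(0 2 5 4 3 6 8 9 10 1)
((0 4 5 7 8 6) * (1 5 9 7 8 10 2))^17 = ((0 4 9 7 10 2 1 5 8 6))^17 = (0 5 10 4 8 2 9 6 1 7)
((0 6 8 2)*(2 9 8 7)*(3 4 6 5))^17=((0 5 3 4 6 7 2)(8 9))^17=(0 4 2 3 7 5 6)(8 9)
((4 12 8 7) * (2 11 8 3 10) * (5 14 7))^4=((2 11 8 5 14 7 4 12 3 10))^4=(2 14 3 8 4)(5 12 11 7 10)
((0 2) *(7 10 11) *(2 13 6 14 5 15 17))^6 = (0 17 5 6)(2 15 14 13)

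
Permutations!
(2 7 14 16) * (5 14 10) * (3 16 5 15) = (2 7 10 15 3 16)(5 14) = [0, 1, 7, 16, 4, 14, 6, 10, 8, 9, 15, 11, 12, 13, 5, 3, 2]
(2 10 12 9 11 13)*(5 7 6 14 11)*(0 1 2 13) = (0 1 2 10 12 9 5 7 6 14 11) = [1, 2, 10, 3, 4, 7, 14, 6, 8, 5, 12, 0, 9, 13, 11]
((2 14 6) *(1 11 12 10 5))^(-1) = ((1 11 12 10 5)(2 14 6))^(-1) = (1 5 10 12 11)(2 6 14)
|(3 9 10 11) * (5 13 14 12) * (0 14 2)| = 12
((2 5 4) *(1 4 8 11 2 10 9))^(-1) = (1 9 10 4)(2 11 8 5) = ((1 4 10 9)(2 5 8 11))^(-1)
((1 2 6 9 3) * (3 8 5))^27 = (1 3 5 8 9 6 2)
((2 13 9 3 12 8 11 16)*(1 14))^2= (2 9 12 11)(3 8 16 13)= ((1 14)(2 13 9 3 12 8 11 16))^2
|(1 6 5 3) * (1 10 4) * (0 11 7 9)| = 12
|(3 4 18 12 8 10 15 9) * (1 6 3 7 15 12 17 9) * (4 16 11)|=33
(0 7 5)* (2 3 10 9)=(0 7 5)(2 3 10 9)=[7, 1, 3, 10, 4, 0, 6, 5, 8, 2, 9]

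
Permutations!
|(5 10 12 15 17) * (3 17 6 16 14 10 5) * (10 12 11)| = 10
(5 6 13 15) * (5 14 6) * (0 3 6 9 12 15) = (0 3 6 13)(9 12 15 14) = [3, 1, 2, 6, 4, 5, 13, 7, 8, 12, 10, 11, 15, 0, 9, 14]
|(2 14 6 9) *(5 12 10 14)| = |(2 5 12 10 14 6 9)| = 7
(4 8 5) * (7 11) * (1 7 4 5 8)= (1 7 11 4)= [0, 7, 2, 3, 1, 5, 6, 11, 8, 9, 10, 4]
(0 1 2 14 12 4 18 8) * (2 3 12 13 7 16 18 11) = [1, 3, 14, 12, 11, 5, 6, 16, 0, 9, 10, 2, 4, 7, 13, 15, 18, 17, 8] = (0 1 3 12 4 11 2 14 13 7 16 18 8)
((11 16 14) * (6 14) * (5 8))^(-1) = (5 8)(6 16 11 14)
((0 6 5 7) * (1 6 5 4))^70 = ((0 5 7)(1 6 4))^70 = (0 5 7)(1 6 4)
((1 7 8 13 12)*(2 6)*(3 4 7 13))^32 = ((1 13 12)(2 6)(3 4 7 8))^32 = (1 12 13)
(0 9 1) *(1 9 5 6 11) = (0 5 6 11 1) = [5, 0, 2, 3, 4, 6, 11, 7, 8, 9, 10, 1]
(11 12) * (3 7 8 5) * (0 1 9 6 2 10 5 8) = (0 1 9 6 2 10 5 3 7)(11 12) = [1, 9, 10, 7, 4, 3, 2, 0, 8, 6, 5, 12, 11]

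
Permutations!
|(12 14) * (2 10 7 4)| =4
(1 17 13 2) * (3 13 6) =(1 17 6 3 13 2) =[0, 17, 1, 13, 4, 5, 3, 7, 8, 9, 10, 11, 12, 2, 14, 15, 16, 6]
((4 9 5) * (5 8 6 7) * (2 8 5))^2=((2 8 6 7)(4 9 5))^2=(2 6)(4 5 9)(7 8)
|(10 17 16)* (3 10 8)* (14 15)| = 10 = |(3 10 17 16 8)(14 15)|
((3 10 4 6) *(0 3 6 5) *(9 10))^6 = ((0 3 9 10 4 5))^6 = (10)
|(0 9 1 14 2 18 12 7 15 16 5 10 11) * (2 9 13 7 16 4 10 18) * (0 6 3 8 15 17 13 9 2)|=|(0 9 1 14 2)(3 8 15 4 10 11 6)(5 18 12 16)(7 17 13)|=420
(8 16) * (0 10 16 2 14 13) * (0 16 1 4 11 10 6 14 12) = (0 6 14 13 16 8 2 12)(1 4 11 10) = [6, 4, 12, 3, 11, 5, 14, 7, 2, 9, 1, 10, 0, 16, 13, 15, 8]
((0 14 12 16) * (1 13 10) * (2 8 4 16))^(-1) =((0 14 12 2 8 4 16)(1 13 10))^(-1) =(0 16 4 8 2 12 14)(1 10 13)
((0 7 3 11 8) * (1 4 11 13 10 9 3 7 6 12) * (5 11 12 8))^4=(13)(0 6 8)(1 4 12)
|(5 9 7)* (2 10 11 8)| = 12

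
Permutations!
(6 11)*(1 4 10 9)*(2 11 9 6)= (1 4 10 6 9)(2 11)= [0, 4, 11, 3, 10, 5, 9, 7, 8, 1, 6, 2]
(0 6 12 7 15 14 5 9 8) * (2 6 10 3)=[10, 1, 6, 2, 4, 9, 12, 15, 0, 8, 3, 11, 7, 13, 5, 14]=(0 10 3 2 6 12 7 15 14 5 9 8)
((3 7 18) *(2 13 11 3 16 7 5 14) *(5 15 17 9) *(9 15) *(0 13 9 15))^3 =(18)(0 3)(2 14 5 9)(11 17)(13 15)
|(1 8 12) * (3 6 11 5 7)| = 15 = |(1 8 12)(3 6 11 5 7)|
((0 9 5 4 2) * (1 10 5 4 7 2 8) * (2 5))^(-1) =(0 2 10 1 8 4 9)(5 7)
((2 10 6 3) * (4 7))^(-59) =((2 10 6 3)(4 7))^(-59) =(2 10 6 3)(4 7)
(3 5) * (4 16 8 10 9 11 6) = (3 5)(4 16 8 10 9 11 6) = [0, 1, 2, 5, 16, 3, 4, 7, 10, 11, 9, 6, 12, 13, 14, 15, 8]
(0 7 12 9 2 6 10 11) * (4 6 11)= (0 7 12 9 2 11)(4 6 10)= [7, 1, 11, 3, 6, 5, 10, 12, 8, 2, 4, 0, 9]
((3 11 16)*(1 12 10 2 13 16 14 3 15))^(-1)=(1 15 16 13 2 10 12)(3 14 11)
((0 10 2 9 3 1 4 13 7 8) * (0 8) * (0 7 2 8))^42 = ((0 10 8)(1 4 13 2 9 3))^42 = (13)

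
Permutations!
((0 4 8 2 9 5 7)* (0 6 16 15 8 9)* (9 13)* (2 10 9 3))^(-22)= ((0 4 13 3 2)(5 7 6 16 15 8 10 9))^(-22)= (0 3 4 2 13)(5 6 15 10)(7 16 8 9)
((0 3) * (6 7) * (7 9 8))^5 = ((0 3)(6 9 8 7))^5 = (0 3)(6 9 8 7)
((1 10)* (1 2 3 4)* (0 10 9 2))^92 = ((0 10)(1 9 2 3 4))^92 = (10)(1 2 4 9 3)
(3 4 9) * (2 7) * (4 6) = [0, 1, 7, 6, 9, 5, 4, 2, 8, 3] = (2 7)(3 6 4 9)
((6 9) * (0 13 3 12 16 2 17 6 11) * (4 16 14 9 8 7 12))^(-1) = ((0 13 3 4 16 2 17 6 8 7 12 14 9 11))^(-1) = (0 11 9 14 12 7 8 6 17 2 16 4 3 13)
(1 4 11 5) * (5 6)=(1 4 11 6 5)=[0, 4, 2, 3, 11, 1, 5, 7, 8, 9, 10, 6]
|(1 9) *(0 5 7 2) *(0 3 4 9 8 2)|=6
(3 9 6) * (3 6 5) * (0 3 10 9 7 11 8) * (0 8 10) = (0 3 7 11 10 9 5) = [3, 1, 2, 7, 4, 0, 6, 11, 8, 5, 9, 10]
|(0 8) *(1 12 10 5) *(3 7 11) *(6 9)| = |(0 8)(1 12 10 5)(3 7 11)(6 9)| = 12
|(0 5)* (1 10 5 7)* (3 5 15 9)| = |(0 7 1 10 15 9 3 5)| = 8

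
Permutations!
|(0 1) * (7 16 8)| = 6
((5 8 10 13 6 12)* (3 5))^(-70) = ((3 5 8 10 13 6 12))^(-70) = (13)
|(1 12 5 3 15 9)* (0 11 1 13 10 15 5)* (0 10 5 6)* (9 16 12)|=8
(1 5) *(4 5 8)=(1 8 4 5)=[0, 8, 2, 3, 5, 1, 6, 7, 4]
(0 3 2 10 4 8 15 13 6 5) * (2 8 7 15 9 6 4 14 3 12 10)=[12, 1, 2, 8, 7, 0, 5, 15, 9, 6, 14, 11, 10, 4, 3, 13]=(0 12 10 14 3 8 9 6 5)(4 7 15 13)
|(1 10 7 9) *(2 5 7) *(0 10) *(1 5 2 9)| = 6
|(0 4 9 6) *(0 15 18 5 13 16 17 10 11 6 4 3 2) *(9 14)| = 9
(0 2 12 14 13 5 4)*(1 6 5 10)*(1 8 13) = (0 2 12 14 1 6 5 4)(8 13 10) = [2, 6, 12, 3, 0, 4, 5, 7, 13, 9, 8, 11, 14, 10, 1]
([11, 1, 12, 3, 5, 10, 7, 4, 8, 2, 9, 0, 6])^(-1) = (0 11)(2 9 10 5 4 7 6 12)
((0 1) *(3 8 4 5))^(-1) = (0 1)(3 5 4 8)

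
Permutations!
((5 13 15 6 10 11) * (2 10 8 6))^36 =(15)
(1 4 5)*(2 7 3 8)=(1 4 5)(2 7 3 8)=[0, 4, 7, 8, 5, 1, 6, 3, 2]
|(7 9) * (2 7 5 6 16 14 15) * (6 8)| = 9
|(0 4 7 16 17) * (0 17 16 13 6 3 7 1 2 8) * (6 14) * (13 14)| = 20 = |(17)(0 4 1 2 8)(3 7 14 6)|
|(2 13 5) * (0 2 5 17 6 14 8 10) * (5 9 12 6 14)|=28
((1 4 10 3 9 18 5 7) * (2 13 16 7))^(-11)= (18)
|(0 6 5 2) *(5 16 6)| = 6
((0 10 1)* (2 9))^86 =((0 10 1)(2 9))^86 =(0 1 10)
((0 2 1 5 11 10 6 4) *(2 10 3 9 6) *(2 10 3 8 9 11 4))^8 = (0 5 2 9 11)(1 6 8 3 4) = ((0 3 11 8 9 6 2 1 5 4))^8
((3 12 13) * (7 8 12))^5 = ((3 7 8 12 13))^5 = (13)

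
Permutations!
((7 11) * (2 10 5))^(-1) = ((2 10 5)(7 11))^(-1) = (2 5 10)(7 11)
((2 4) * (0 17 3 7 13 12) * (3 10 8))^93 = (0 7 10 12 3 17 13 8)(2 4) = ((0 17 10 8 3 7 13 12)(2 4))^93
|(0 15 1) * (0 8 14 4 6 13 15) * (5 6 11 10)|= 10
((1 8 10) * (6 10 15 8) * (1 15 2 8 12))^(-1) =(1 12 15 10 6)(2 8)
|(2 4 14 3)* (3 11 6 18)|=|(2 4 14 11 6 18 3)|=7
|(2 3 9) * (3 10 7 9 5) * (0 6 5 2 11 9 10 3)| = 6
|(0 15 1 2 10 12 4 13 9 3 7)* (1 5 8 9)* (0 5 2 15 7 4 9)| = 36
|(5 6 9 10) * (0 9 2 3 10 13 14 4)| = 5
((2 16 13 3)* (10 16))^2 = (2 16 3 10 13)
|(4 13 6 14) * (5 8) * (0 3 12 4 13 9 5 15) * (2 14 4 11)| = 13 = |(0 3 12 11 2 14 13 6 4 9 5 8 15)|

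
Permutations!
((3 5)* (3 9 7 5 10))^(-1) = (3 10)(5 7 9)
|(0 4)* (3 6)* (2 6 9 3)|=2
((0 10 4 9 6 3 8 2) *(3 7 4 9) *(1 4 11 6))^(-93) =(11)(0 1 8 10 4 2 9 3) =((0 10 9 1 4 3 8 2)(6 7 11))^(-93)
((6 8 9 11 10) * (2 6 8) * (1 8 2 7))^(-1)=(1 7 6 2 10 11 9 8)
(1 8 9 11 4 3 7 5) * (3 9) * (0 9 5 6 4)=(0 9 11)(1 8 3 7 6 4 5)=[9, 8, 2, 7, 5, 1, 4, 6, 3, 11, 10, 0]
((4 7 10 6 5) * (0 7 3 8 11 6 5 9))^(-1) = ((0 7 10 5 4 3 8 11 6 9))^(-1) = (0 9 6 11 8 3 4 5 10 7)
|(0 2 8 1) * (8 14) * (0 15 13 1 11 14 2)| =3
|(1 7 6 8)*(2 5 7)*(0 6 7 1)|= 3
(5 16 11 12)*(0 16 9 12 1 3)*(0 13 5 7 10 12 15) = (0 16 11 1 3 13 5 9 15)(7 10 12) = [16, 3, 2, 13, 4, 9, 6, 10, 8, 15, 12, 1, 7, 5, 14, 0, 11]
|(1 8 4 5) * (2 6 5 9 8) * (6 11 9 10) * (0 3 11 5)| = 24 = |(0 3 11 9 8 4 10 6)(1 2 5)|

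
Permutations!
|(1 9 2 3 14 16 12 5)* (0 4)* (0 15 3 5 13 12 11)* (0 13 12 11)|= |(0 4 15 3 14 16)(1 9 2 5)(11 13)|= 12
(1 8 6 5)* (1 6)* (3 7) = (1 8)(3 7)(5 6) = [0, 8, 2, 7, 4, 6, 5, 3, 1]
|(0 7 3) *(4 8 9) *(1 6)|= 6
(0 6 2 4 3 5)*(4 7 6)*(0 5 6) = (0 4 3 6 2 7) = [4, 1, 7, 6, 3, 5, 2, 0]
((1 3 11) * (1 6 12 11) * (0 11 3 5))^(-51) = (0 1 12 11 5 3 6)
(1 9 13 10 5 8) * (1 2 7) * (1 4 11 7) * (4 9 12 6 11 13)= [0, 12, 1, 3, 13, 8, 11, 9, 2, 4, 5, 7, 6, 10]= (1 12 6 11 7 9 4 13 10 5 8 2)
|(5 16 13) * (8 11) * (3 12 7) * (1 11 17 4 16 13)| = |(1 11 8 17 4 16)(3 12 7)(5 13)| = 6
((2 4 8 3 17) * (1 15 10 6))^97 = ((1 15 10 6)(2 4 8 3 17))^97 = (1 15 10 6)(2 8 17 4 3)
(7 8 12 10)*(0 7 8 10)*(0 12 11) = [7, 1, 2, 3, 4, 5, 6, 10, 11, 9, 8, 0, 12] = (12)(0 7 10 8 11)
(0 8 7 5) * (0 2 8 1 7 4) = [1, 7, 8, 3, 0, 2, 6, 5, 4] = (0 1 7 5 2 8 4)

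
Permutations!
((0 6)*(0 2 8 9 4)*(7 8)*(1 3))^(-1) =(0 4 9 8 7 2 6)(1 3) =((0 6 2 7 8 9 4)(1 3))^(-1)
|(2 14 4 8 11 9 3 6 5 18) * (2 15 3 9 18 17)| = 11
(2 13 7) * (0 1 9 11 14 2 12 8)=(0 1 9 11 14 2 13 7 12 8)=[1, 9, 13, 3, 4, 5, 6, 12, 0, 11, 10, 14, 8, 7, 2]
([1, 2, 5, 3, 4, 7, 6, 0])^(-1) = [7, 0, 1, 3, 4, 2, 6, 5]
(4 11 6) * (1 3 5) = [0, 3, 2, 5, 11, 1, 4, 7, 8, 9, 10, 6] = (1 3 5)(4 11 6)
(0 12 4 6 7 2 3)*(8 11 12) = (0 8 11 12 4 6 7 2 3) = [8, 1, 3, 0, 6, 5, 7, 2, 11, 9, 10, 12, 4]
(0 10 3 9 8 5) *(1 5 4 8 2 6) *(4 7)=[10, 5, 6, 9, 8, 0, 1, 4, 7, 2, 3]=(0 10 3 9 2 6 1 5)(4 8 7)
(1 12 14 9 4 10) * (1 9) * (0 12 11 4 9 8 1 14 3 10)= (14)(0 12 3 10 8 1 11 4)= [12, 11, 2, 10, 0, 5, 6, 7, 1, 9, 8, 4, 3, 13, 14]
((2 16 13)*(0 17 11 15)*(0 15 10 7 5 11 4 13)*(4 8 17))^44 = (17)(0 16 2 13 4)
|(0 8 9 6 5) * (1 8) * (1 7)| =|(0 7 1 8 9 6 5)| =7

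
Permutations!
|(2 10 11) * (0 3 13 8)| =|(0 3 13 8)(2 10 11)| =12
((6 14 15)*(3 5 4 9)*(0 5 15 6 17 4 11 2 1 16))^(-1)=(0 16 1 2 11 5)(3 9 4 17 15)(6 14)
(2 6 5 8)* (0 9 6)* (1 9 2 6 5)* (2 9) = (0 9 5 8 6 1 2) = [9, 2, 0, 3, 4, 8, 1, 7, 6, 5]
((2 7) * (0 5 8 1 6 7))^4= (0 6 5 7 8 2 1)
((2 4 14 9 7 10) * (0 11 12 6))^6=(14)(0 12)(6 11)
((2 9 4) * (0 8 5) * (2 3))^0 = ((0 8 5)(2 9 4 3))^0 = (9)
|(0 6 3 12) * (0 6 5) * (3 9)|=|(0 5)(3 12 6 9)|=4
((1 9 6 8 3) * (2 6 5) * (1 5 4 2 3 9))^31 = (2 6 8 9 4)(3 5)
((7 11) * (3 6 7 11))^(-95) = (11)(3 6 7) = ((11)(3 6 7))^(-95)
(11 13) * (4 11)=(4 11 13)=[0, 1, 2, 3, 11, 5, 6, 7, 8, 9, 10, 13, 12, 4]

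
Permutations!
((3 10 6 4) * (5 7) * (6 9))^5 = ((3 10 9 6 4)(5 7))^5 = (10)(5 7)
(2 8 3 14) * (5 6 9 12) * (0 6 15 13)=[6, 1, 8, 14, 4, 15, 9, 7, 3, 12, 10, 11, 5, 0, 2, 13]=(0 6 9 12 5 15 13)(2 8 3 14)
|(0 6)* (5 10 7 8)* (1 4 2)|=12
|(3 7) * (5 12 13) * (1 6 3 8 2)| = |(1 6 3 7 8 2)(5 12 13)| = 6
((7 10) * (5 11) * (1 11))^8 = ((1 11 5)(7 10))^8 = (1 5 11)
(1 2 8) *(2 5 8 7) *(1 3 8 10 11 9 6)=(1 5 10 11 9 6)(2 7)(3 8)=[0, 5, 7, 8, 4, 10, 1, 2, 3, 6, 11, 9]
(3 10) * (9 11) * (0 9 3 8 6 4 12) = (0 9 11 3 10 8 6 4 12) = [9, 1, 2, 10, 12, 5, 4, 7, 6, 11, 8, 3, 0]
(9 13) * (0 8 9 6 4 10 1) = (0 8 9 13 6 4 10 1) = [8, 0, 2, 3, 10, 5, 4, 7, 9, 13, 1, 11, 12, 6]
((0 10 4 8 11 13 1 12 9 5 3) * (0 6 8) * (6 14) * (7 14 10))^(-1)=((0 7 14 6 8 11 13 1 12 9 5 3 10 4))^(-1)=(0 4 10 3 5 9 12 1 13 11 8 6 14 7)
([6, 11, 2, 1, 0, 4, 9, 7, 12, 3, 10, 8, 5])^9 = [4, 3, 2, 9, 5, 12, 0, 7, 11, 6, 10, 1, 8]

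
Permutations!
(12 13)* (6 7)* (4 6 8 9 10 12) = [0, 1, 2, 3, 6, 5, 7, 8, 9, 10, 12, 11, 13, 4] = (4 6 7 8 9 10 12 13)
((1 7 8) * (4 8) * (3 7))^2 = (1 7 8 3 4)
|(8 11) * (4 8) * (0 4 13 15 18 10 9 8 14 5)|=28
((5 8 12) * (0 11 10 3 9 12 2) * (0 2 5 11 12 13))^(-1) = (0 13 9 3 10 11 12)(5 8)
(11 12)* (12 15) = (11 15 12) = [0, 1, 2, 3, 4, 5, 6, 7, 8, 9, 10, 15, 11, 13, 14, 12]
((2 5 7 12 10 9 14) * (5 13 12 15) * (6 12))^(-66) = ((2 13 6 12 10 9 14)(5 7 15))^(-66) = (15)(2 10 13 9 6 14 12)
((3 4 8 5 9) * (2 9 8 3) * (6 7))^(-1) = ((2 9)(3 4)(5 8)(6 7))^(-1) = (2 9)(3 4)(5 8)(6 7)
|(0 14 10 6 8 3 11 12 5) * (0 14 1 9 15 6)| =|(0 1 9 15 6 8 3 11 12 5 14 10)| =12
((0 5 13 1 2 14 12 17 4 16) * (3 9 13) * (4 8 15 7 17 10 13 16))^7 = ((0 5 3 9 16)(1 2 14 12 10 13)(7 17 8 15))^7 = (0 3 16 5 9)(1 2 14 12 10 13)(7 15 8 17)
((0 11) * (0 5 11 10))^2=((0 10)(5 11))^2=(11)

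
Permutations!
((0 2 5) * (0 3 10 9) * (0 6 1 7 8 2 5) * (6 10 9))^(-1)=((0 5 3 9 10 6 1 7 8 2))^(-1)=(0 2 8 7 1 6 10 9 3 5)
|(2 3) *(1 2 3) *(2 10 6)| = |(1 10 6 2)| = 4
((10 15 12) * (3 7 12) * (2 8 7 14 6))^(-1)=(2 6 14 3 15 10 12 7 8)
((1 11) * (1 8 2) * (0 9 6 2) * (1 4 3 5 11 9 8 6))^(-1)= ((0 8)(1 9)(2 4 3 5 11 6))^(-1)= (0 8)(1 9)(2 6 11 5 3 4)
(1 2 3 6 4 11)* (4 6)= (1 2 3 4 11)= [0, 2, 3, 4, 11, 5, 6, 7, 8, 9, 10, 1]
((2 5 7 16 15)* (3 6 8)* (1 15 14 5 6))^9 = ((1 15 2 6 8 3)(5 7 16 14))^9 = (1 6)(2 3)(5 7 16 14)(8 15)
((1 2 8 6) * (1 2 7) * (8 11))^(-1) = ((1 7)(2 11 8 6))^(-1) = (1 7)(2 6 8 11)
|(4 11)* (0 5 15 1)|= |(0 5 15 1)(4 11)|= 4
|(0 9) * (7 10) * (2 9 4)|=4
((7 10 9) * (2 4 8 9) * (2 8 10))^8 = (2 10 9)(4 8 7)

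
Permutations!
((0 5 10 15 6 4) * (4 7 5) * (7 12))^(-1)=(0 4)(5 7 12 6 15 10)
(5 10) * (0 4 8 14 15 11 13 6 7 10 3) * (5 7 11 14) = [4, 1, 2, 0, 8, 3, 11, 10, 5, 9, 7, 13, 12, 6, 15, 14] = (0 4 8 5 3)(6 11 13)(7 10)(14 15)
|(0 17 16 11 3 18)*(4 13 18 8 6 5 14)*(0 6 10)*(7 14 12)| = |(0 17 16 11 3 8 10)(4 13 18 6 5 12 7 14)| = 56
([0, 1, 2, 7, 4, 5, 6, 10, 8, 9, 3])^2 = [0, 1, 2, 10, 4, 5, 6, 3, 8, 9, 7]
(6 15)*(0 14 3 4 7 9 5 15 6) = (0 14 3 4 7 9 5 15) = [14, 1, 2, 4, 7, 15, 6, 9, 8, 5, 10, 11, 12, 13, 3, 0]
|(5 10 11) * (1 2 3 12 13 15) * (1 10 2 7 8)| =24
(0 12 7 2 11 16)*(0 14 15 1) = (0 12 7 2 11 16 14 15 1) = [12, 0, 11, 3, 4, 5, 6, 2, 8, 9, 10, 16, 7, 13, 15, 1, 14]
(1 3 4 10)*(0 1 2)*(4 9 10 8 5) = [1, 3, 0, 9, 8, 4, 6, 7, 5, 10, 2] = (0 1 3 9 10 2)(4 8 5)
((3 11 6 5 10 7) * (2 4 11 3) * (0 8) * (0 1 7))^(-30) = (11)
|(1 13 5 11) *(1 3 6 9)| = 7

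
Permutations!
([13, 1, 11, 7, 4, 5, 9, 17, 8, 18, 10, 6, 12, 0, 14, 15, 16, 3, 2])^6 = (2 11 6 9 18)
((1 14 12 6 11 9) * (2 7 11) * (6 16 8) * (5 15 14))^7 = (1 6 15 7 12 9 8 5 2 14 11 16)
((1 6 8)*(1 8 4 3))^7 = (8)(1 3 4 6)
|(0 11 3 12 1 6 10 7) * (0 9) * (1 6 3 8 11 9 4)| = |(0 9)(1 3 12 6 10 7 4)(8 11)| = 14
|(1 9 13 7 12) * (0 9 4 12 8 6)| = 6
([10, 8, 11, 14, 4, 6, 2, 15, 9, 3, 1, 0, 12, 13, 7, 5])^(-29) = [6, 11, 15, 1, 4, 14, 7, 9, 0, 10, 2, 5, 12, 13, 8, 3]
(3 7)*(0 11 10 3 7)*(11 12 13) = (0 12 13 11 10 3) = [12, 1, 2, 0, 4, 5, 6, 7, 8, 9, 3, 10, 13, 11]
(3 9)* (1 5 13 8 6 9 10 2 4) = (1 5 13 8 6 9 3 10 2 4) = [0, 5, 4, 10, 1, 13, 9, 7, 6, 3, 2, 11, 12, 8]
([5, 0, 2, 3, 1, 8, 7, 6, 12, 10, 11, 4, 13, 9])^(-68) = (0 8 13 10 4)(1 5 12 9 11)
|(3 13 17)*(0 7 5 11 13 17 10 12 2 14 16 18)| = |(0 7 5 11 13 10 12 2 14 16 18)(3 17)| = 22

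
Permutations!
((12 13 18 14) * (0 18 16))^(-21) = (0 12)(13 18)(14 16)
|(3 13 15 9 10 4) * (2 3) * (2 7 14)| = 9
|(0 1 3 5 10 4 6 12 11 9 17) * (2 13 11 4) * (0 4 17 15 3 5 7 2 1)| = 84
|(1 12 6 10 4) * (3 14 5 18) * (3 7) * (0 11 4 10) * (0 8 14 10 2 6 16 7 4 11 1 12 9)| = |(0 1 9)(2 6 8 14 5 18 4 12 16 7 3 10)| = 12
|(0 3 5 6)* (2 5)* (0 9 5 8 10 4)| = |(0 3 2 8 10 4)(5 6 9)| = 6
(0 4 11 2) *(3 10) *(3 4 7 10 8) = (0 7 10 4 11 2)(3 8) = [7, 1, 0, 8, 11, 5, 6, 10, 3, 9, 4, 2]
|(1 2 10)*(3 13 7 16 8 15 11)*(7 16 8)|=21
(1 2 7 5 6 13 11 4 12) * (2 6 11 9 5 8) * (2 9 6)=(1 2 7 8 9 5 11 4 12)(6 13)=[0, 2, 7, 3, 12, 11, 13, 8, 9, 5, 10, 4, 1, 6]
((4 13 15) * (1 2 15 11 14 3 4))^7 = (1 2 15)(3 13 14 4 11)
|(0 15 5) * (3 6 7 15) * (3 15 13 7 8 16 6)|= 6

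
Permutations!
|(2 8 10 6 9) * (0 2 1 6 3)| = 15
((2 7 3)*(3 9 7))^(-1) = ((2 3)(7 9))^(-1) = (2 3)(7 9)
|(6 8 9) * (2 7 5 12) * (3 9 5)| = 8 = |(2 7 3 9 6 8 5 12)|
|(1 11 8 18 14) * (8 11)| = |(1 8 18 14)| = 4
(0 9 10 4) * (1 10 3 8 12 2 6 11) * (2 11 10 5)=(0 9 3 8 12 11 1 5 2 6 10 4)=[9, 5, 6, 8, 0, 2, 10, 7, 12, 3, 4, 1, 11]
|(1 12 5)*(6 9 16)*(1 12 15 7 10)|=|(1 15 7 10)(5 12)(6 9 16)|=12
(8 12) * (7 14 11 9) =[0, 1, 2, 3, 4, 5, 6, 14, 12, 7, 10, 9, 8, 13, 11] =(7 14 11 9)(8 12)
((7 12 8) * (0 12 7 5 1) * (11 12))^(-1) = (0 1 5 8 12 11)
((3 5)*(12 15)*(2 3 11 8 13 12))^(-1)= ((2 3 5 11 8 13 12 15))^(-1)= (2 15 12 13 8 11 5 3)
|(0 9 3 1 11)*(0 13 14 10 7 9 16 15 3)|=11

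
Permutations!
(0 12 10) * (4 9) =(0 12 10)(4 9) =[12, 1, 2, 3, 9, 5, 6, 7, 8, 4, 0, 11, 10]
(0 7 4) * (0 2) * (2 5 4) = (0 7 2)(4 5) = [7, 1, 0, 3, 5, 4, 6, 2]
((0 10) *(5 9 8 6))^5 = (0 10)(5 9 8 6)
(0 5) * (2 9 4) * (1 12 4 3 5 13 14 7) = (0 13 14 7 1 12 4 2 9 3 5) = [13, 12, 9, 5, 2, 0, 6, 1, 8, 3, 10, 11, 4, 14, 7]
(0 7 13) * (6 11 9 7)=(0 6 11 9 7 13)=[6, 1, 2, 3, 4, 5, 11, 13, 8, 7, 10, 9, 12, 0]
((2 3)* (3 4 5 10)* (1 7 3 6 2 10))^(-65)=(1 5 4 2 6 10 3 7)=((1 7 3 10 6 2 4 5))^(-65)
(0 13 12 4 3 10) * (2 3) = (0 13 12 4 2 3 10) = [13, 1, 3, 10, 2, 5, 6, 7, 8, 9, 0, 11, 4, 12]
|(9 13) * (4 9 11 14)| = |(4 9 13 11 14)| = 5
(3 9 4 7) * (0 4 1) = (0 4 7 3 9 1) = [4, 0, 2, 9, 7, 5, 6, 3, 8, 1]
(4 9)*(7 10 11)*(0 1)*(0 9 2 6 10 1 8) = (0 8)(1 9 4 2 6 10 11 7) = [8, 9, 6, 3, 2, 5, 10, 1, 0, 4, 11, 7]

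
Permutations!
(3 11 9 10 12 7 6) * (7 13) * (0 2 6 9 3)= (0 2 6)(3 11)(7 9 10 12 13)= [2, 1, 6, 11, 4, 5, 0, 9, 8, 10, 12, 3, 13, 7]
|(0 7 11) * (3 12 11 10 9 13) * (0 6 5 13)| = |(0 7 10 9)(3 12 11 6 5 13)| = 12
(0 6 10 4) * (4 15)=(0 6 10 15 4)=[6, 1, 2, 3, 0, 5, 10, 7, 8, 9, 15, 11, 12, 13, 14, 4]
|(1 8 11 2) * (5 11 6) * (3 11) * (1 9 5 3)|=|(1 8 6 3 11 2 9 5)|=8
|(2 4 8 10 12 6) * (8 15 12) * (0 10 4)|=8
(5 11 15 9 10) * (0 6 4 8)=[6, 1, 2, 3, 8, 11, 4, 7, 0, 10, 5, 15, 12, 13, 14, 9]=(0 6 4 8)(5 11 15 9 10)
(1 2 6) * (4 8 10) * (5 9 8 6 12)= [0, 2, 12, 3, 6, 9, 1, 7, 10, 8, 4, 11, 5]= (1 2 12 5 9 8 10 4 6)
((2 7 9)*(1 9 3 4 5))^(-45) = (1 3 9 4 2 5 7)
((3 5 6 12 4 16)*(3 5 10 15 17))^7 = ((3 10 15 17)(4 16 5 6 12))^7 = (3 17 15 10)(4 5 12 16 6)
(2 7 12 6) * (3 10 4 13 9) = (2 7 12 6)(3 10 4 13 9) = [0, 1, 7, 10, 13, 5, 2, 12, 8, 3, 4, 11, 6, 9]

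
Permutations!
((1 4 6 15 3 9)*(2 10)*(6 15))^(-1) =((1 4 15 3 9)(2 10))^(-1) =(1 9 3 15 4)(2 10)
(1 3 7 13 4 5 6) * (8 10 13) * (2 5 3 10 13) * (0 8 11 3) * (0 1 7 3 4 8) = (1 10 2 5 6 7 11 4)(8 13) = [0, 10, 5, 3, 1, 6, 7, 11, 13, 9, 2, 4, 12, 8]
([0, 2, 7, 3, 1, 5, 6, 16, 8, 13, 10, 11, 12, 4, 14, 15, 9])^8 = [0, 2, 7, 3, 1, 5, 6, 16, 8, 13, 10, 11, 12, 4, 14, 15, 9]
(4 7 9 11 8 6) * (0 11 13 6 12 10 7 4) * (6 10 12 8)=(0 11 6)(7 9 13 10)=[11, 1, 2, 3, 4, 5, 0, 9, 8, 13, 7, 6, 12, 10]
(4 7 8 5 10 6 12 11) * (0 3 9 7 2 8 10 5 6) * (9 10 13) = (0 3 10)(2 8 6 12 11 4)(7 13 9) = [3, 1, 8, 10, 2, 5, 12, 13, 6, 7, 0, 4, 11, 9]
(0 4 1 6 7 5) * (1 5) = (0 4 5)(1 6 7) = [4, 6, 2, 3, 5, 0, 7, 1]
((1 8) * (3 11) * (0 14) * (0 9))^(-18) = ((0 14 9)(1 8)(3 11))^(-18) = (14)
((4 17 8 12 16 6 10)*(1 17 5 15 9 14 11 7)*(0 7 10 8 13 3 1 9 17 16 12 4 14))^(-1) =((0 7 9)(1 16 6 8 4 5 15 17 13 3)(10 14 11))^(-1) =(0 9 7)(1 3 13 17 15 5 4 8 6 16)(10 11 14)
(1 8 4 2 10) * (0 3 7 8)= (0 3 7 8 4 2 10 1)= [3, 0, 10, 7, 2, 5, 6, 8, 4, 9, 1]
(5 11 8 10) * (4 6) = (4 6)(5 11 8 10) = [0, 1, 2, 3, 6, 11, 4, 7, 10, 9, 5, 8]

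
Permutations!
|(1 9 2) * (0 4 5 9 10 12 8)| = |(0 4 5 9 2 1 10 12 8)| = 9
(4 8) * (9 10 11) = (4 8)(9 10 11) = [0, 1, 2, 3, 8, 5, 6, 7, 4, 10, 11, 9]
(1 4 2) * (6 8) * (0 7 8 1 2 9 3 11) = (0 7 8 6 1 4 9 3 11) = [7, 4, 2, 11, 9, 5, 1, 8, 6, 3, 10, 0]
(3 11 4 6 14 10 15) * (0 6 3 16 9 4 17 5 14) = (0 6)(3 11 17 5 14 10 15 16 9 4) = [6, 1, 2, 11, 3, 14, 0, 7, 8, 4, 15, 17, 12, 13, 10, 16, 9, 5]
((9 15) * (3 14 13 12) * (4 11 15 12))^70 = ((3 14 13 4 11 15 9 12))^70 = (3 9 11 13)(4 14 12 15)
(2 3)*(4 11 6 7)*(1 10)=(1 10)(2 3)(4 11 6 7)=[0, 10, 3, 2, 11, 5, 7, 4, 8, 9, 1, 6]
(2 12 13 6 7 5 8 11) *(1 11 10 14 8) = (1 11 2 12 13 6 7 5)(8 10 14) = [0, 11, 12, 3, 4, 1, 7, 5, 10, 9, 14, 2, 13, 6, 8]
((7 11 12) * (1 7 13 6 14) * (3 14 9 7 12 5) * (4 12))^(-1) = ((1 4 12 13 6 9 7 11 5 3 14))^(-1) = (1 14 3 5 11 7 9 6 13 12 4)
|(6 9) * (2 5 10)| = |(2 5 10)(6 9)| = 6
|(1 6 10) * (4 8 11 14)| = 12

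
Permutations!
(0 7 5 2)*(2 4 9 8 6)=(0 7 5 4 9 8 6 2)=[7, 1, 0, 3, 9, 4, 2, 5, 6, 8]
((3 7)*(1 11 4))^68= ((1 11 4)(3 7))^68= (1 4 11)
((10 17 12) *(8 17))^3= ((8 17 12 10))^3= (8 10 12 17)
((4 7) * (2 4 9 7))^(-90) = ((2 4)(7 9))^(-90) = (9)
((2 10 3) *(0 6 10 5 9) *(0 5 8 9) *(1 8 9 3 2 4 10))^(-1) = (0 5 9 2 10 4 3 8 1 6)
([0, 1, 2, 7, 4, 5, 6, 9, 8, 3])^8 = [0, 1, 2, 9, 4, 5, 6, 3, 8, 7]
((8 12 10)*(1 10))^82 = ((1 10 8 12))^82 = (1 8)(10 12)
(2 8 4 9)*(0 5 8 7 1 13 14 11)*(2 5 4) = (0 4 9 5 8 2 7 1 13 14 11) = [4, 13, 7, 3, 9, 8, 6, 1, 2, 5, 10, 0, 12, 14, 11]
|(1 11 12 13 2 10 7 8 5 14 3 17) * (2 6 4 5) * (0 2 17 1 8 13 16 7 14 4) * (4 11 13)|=24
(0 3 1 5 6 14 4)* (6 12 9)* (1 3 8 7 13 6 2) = (0 8 7 13 6 14 4)(1 5 12 9 2) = [8, 5, 1, 3, 0, 12, 14, 13, 7, 2, 10, 11, 9, 6, 4]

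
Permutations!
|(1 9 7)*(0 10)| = 6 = |(0 10)(1 9 7)|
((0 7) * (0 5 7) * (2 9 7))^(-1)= (2 5 7 9)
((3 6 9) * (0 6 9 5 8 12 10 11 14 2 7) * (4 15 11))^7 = ((0 6 5 8 12 10 4 15 11 14 2 7)(3 9))^7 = (0 15 5 14 12 7 4 6 11 8 2 10)(3 9)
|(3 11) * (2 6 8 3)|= |(2 6 8 3 11)|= 5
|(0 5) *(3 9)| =|(0 5)(3 9)| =2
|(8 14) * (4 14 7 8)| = |(4 14)(7 8)| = 2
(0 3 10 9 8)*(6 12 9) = (0 3 10 6 12 9 8) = [3, 1, 2, 10, 4, 5, 12, 7, 0, 8, 6, 11, 9]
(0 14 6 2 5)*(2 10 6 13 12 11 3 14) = (0 2 5)(3 14 13 12 11)(6 10) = [2, 1, 5, 14, 4, 0, 10, 7, 8, 9, 6, 3, 11, 12, 13]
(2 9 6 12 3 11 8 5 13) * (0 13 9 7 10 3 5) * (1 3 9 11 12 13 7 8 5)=[7, 3, 8, 12, 4, 11, 13, 10, 0, 6, 9, 5, 1, 2]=(0 7 10 9 6 13 2 8)(1 3 12)(5 11)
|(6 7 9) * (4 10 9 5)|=6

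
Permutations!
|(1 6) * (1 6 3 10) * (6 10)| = |(1 3 6 10)| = 4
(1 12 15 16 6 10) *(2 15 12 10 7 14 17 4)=(1 10)(2 15 16 6 7 14 17 4)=[0, 10, 15, 3, 2, 5, 7, 14, 8, 9, 1, 11, 12, 13, 17, 16, 6, 4]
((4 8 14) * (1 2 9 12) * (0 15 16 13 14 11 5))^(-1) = (0 5 11 8 4 14 13 16 15)(1 12 9 2)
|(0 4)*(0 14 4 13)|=2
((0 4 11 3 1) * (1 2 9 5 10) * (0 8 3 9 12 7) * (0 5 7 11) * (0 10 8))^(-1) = ((0 4 10 1)(2 12 11 9 7 5 8 3))^(-1) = (0 1 10 4)(2 3 8 5 7 9 11 12)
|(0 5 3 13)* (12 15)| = 4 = |(0 5 3 13)(12 15)|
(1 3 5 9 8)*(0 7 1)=(0 7 1 3 5 9 8)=[7, 3, 2, 5, 4, 9, 6, 1, 0, 8]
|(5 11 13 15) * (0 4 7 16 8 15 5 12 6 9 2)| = 30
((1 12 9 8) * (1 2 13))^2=((1 12 9 8 2 13))^2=(1 9 2)(8 13 12)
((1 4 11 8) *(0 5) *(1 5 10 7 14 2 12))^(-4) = (0 4 14 5 1 7 8 12 10 11 2)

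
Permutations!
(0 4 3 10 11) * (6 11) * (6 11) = (0 4 3 10 11) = [4, 1, 2, 10, 3, 5, 6, 7, 8, 9, 11, 0]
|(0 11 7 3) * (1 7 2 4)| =7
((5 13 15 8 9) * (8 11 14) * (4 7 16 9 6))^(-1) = (4 6 8 14 11 15 13 5 9 16 7)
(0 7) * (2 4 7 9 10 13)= [9, 1, 4, 3, 7, 5, 6, 0, 8, 10, 13, 11, 12, 2]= (0 9 10 13 2 4 7)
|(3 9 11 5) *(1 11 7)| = |(1 11 5 3 9 7)| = 6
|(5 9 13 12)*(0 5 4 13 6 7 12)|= 8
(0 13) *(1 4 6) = (0 13)(1 4 6) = [13, 4, 2, 3, 6, 5, 1, 7, 8, 9, 10, 11, 12, 0]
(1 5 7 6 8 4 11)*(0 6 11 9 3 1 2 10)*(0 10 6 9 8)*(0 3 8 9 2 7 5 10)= (0 2 6 3 1 10)(4 9 8)(7 11)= [2, 10, 6, 1, 9, 5, 3, 11, 4, 8, 0, 7]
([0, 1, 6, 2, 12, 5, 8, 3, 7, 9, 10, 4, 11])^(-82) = [0, 1, 7, 8, 11, 5, 3, 6, 2, 9, 10, 12, 4]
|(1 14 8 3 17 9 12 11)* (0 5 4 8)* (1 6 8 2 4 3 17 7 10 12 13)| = 14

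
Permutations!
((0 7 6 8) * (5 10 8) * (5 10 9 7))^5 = (0 10 7 5 8 6 9)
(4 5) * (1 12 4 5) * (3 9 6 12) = [0, 3, 2, 9, 1, 5, 12, 7, 8, 6, 10, 11, 4] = (1 3 9 6 12 4)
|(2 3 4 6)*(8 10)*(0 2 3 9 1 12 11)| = 6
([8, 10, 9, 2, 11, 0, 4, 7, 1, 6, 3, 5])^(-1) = (0 5 11 4 6 9 2 3 10 1 8)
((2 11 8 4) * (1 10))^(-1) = ((1 10)(2 11 8 4))^(-1) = (1 10)(2 4 8 11)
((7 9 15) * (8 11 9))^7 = ((7 8 11 9 15))^7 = (7 11 15 8 9)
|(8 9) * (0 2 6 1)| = |(0 2 6 1)(8 9)| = 4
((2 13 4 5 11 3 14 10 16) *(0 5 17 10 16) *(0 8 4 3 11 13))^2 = ((0 5 13 3 14 16 2)(4 17 10 8))^2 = (0 13 14 2 5 3 16)(4 10)(8 17)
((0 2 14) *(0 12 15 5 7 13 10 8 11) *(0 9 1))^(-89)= (0 14 15 7 10 11 1 2 12 5 13 8 9)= ((0 2 14 12 15 5 7 13 10 8 11 9 1))^(-89)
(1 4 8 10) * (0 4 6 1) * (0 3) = (0 4 8 10 3)(1 6) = [4, 6, 2, 0, 8, 5, 1, 7, 10, 9, 3]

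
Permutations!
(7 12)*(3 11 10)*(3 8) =[0, 1, 2, 11, 4, 5, 6, 12, 3, 9, 8, 10, 7] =(3 11 10 8)(7 12)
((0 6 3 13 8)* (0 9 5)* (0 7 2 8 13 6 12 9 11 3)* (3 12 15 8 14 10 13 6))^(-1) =((0 15 8 11 12 9 5 7 2 14 10 13 6))^(-1) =(0 6 13 10 14 2 7 5 9 12 11 8 15)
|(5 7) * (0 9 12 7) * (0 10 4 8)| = 8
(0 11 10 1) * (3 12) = [11, 0, 2, 12, 4, 5, 6, 7, 8, 9, 1, 10, 3] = (0 11 10 1)(3 12)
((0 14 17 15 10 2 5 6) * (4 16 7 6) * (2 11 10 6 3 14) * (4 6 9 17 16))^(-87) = (17)(0 2 5 6)(3 14 16 7)(10 11)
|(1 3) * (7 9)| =2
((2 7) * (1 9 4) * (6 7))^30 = ((1 9 4)(2 6 7))^30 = (9)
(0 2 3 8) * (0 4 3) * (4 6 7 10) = (0 2)(3 8 6 7 10 4) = [2, 1, 0, 8, 3, 5, 7, 10, 6, 9, 4]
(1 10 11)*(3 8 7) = (1 10 11)(3 8 7) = [0, 10, 2, 8, 4, 5, 6, 3, 7, 9, 11, 1]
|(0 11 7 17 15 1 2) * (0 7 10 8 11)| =|(1 2 7 17 15)(8 11 10)| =15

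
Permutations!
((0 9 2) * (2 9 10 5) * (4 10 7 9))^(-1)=(0 2 5 10 4 9 7)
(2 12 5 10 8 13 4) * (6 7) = (2 12 5 10 8 13 4)(6 7) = [0, 1, 12, 3, 2, 10, 7, 6, 13, 9, 8, 11, 5, 4]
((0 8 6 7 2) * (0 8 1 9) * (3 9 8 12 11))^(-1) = (0 9 3 11 12 2 7 6 8 1)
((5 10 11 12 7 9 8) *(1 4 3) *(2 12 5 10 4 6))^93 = (1 5 8 12)(2 3 11 9)(4 10 7 6)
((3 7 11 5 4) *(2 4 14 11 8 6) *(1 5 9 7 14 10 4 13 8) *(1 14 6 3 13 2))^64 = (14)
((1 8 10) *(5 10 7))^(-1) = (1 10 5 7 8)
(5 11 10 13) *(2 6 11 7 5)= (2 6 11 10 13)(5 7)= [0, 1, 6, 3, 4, 7, 11, 5, 8, 9, 13, 10, 12, 2]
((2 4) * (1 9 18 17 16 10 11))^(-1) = ((1 9 18 17 16 10 11)(2 4))^(-1) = (1 11 10 16 17 18 9)(2 4)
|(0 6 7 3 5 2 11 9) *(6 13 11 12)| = 12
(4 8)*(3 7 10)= (3 7 10)(4 8)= [0, 1, 2, 7, 8, 5, 6, 10, 4, 9, 3]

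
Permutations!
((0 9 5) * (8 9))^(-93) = (0 5 9 8) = ((0 8 9 5))^(-93)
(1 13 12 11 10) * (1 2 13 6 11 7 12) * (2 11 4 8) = (1 6 4 8 2 13)(7 12)(10 11) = [0, 6, 13, 3, 8, 5, 4, 12, 2, 9, 11, 10, 7, 1]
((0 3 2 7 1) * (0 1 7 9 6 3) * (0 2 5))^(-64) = (0 9 3)(2 6 5)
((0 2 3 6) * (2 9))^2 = ((0 9 2 3 6))^2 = (0 2 6 9 3)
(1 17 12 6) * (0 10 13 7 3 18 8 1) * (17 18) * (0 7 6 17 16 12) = [10, 18, 2, 16, 4, 5, 7, 3, 1, 9, 13, 11, 17, 6, 14, 15, 12, 0, 8] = (0 10 13 6 7 3 16 12 17)(1 18 8)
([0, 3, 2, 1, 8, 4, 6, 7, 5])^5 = [0, 3, 2, 1, 5, 8, 6, 7, 4]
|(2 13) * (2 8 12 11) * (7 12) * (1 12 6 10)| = 9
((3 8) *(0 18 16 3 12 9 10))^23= (0 10 9 12 8 3 16 18)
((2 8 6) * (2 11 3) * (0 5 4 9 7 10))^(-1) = ((0 5 4 9 7 10)(2 8 6 11 3))^(-1) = (0 10 7 9 4 5)(2 3 11 6 8)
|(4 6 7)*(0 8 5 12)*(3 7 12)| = |(0 8 5 3 7 4 6 12)| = 8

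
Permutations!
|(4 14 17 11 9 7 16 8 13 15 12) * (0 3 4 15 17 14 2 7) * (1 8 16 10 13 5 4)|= 26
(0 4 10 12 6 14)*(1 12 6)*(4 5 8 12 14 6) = (0 5 8 12 1 14)(4 10) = [5, 14, 2, 3, 10, 8, 6, 7, 12, 9, 4, 11, 1, 13, 0]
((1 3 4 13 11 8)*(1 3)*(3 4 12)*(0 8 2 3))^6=(0 3 11 4)(2 13 8 12)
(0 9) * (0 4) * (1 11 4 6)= (0 9 6 1 11 4)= [9, 11, 2, 3, 0, 5, 1, 7, 8, 6, 10, 4]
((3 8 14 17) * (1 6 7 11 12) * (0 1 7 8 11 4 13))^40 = (0 14 12)(1 17 7)(3 4 6)(8 11 13)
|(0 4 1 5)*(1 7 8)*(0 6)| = |(0 4 7 8 1 5 6)| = 7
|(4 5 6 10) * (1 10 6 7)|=5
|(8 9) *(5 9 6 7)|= |(5 9 8 6 7)|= 5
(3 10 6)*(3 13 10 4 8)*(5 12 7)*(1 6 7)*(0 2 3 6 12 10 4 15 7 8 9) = [2, 12, 3, 15, 9, 10, 13, 5, 6, 0, 8, 11, 1, 4, 14, 7] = (0 2 3 15 7 5 10 8 6 13 4 9)(1 12)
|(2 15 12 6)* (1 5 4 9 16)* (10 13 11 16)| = |(1 5 4 9 10 13 11 16)(2 15 12 6)| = 8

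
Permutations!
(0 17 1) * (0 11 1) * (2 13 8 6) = (0 17)(1 11)(2 13 8 6) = [17, 11, 13, 3, 4, 5, 2, 7, 6, 9, 10, 1, 12, 8, 14, 15, 16, 0]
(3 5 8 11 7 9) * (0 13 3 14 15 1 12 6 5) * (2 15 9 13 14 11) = (0 14 9 11 7 13 3)(1 12 6 5 8 2 15) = [14, 12, 15, 0, 4, 8, 5, 13, 2, 11, 10, 7, 6, 3, 9, 1]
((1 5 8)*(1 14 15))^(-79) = (1 5 8 14 15)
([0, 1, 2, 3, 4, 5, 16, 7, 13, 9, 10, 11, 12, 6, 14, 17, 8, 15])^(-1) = [0, 1, 2, 3, 4, 5, 13, 7, 16, 9, 10, 11, 12, 8, 14, 17, 6, 15]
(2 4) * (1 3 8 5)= (1 3 8 5)(2 4)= [0, 3, 4, 8, 2, 1, 6, 7, 5]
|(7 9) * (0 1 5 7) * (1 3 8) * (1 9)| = |(0 3 8 9)(1 5 7)| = 12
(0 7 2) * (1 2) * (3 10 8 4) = [7, 2, 0, 10, 3, 5, 6, 1, 4, 9, 8] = (0 7 1 2)(3 10 8 4)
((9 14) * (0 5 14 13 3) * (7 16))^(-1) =((0 5 14 9 13 3)(7 16))^(-1) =(0 3 13 9 14 5)(7 16)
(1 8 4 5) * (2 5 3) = (1 8 4 3 2 5) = [0, 8, 5, 2, 3, 1, 6, 7, 4]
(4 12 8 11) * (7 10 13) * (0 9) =(0 9)(4 12 8 11)(7 10 13) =[9, 1, 2, 3, 12, 5, 6, 10, 11, 0, 13, 4, 8, 7]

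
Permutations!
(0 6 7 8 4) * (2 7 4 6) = (0 2 7 8 6 4) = [2, 1, 7, 3, 0, 5, 4, 8, 6]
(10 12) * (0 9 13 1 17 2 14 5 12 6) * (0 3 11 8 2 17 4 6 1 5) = [9, 4, 14, 11, 6, 12, 3, 7, 2, 13, 1, 8, 10, 5, 0, 15, 16, 17] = (17)(0 9 13 5 12 10 1 4 6 3 11 8 2 14)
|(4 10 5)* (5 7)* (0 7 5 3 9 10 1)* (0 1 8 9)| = 15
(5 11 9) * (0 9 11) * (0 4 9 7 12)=[7, 1, 2, 3, 9, 4, 6, 12, 8, 5, 10, 11, 0]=(0 7 12)(4 9 5)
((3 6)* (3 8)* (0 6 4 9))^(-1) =((0 6 8 3 4 9))^(-1) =(0 9 4 3 8 6)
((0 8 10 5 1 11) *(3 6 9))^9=((0 8 10 5 1 11)(3 6 9))^9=(0 5)(1 8)(10 11)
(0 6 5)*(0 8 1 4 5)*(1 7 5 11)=(0 6)(1 4 11)(5 8 7)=[6, 4, 2, 3, 11, 8, 0, 5, 7, 9, 10, 1]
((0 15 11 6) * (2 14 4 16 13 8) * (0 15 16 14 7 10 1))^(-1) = ((0 16 13 8 2 7 10 1)(4 14)(6 15 11))^(-1) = (0 1 10 7 2 8 13 16)(4 14)(6 11 15)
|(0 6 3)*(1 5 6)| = 5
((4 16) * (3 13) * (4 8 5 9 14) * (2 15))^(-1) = (2 15)(3 13)(4 14 9 5 8 16) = ((2 15)(3 13)(4 16 8 5 9 14))^(-1)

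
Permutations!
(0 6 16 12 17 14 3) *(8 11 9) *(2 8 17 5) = (0 6 16 12 5 2 8 11 9 17 14 3) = [6, 1, 8, 0, 4, 2, 16, 7, 11, 17, 10, 9, 5, 13, 3, 15, 12, 14]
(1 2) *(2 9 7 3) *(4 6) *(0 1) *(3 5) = (0 1 9 7 5 3 2)(4 6) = [1, 9, 0, 2, 6, 3, 4, 5, 8, 7]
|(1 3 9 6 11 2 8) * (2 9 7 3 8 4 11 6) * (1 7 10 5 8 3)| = 12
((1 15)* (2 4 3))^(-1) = ((1 15)(2 4 3))^(-1) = (1 15)(2 3 4)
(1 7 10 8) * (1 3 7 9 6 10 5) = [0, 9, 2, 7, 4, 1, 10, 5, 3, 6, 8] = (1 9 6 10 8 3 7 5)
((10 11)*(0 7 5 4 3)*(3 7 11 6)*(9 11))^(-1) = (0 3 6 10 11 9)(4 5 7)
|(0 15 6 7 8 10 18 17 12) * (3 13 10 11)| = 12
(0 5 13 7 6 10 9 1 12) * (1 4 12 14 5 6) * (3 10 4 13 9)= (0 6 4 12)(1 14 5 9 13 7)(3 10)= [6, 14, 2, 10, 12, 9, 4, 1, 8, 13, 3, 11, 0, 7, 5]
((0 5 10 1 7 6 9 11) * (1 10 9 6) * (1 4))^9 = (0 5 9 11)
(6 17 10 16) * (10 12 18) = (6 17 12 18 10 16) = [0, 1, 2, 3, 4, 5, 17, 7, 8, 9, 16, 11, 18, 13, 14, 15, 6, 12, 10]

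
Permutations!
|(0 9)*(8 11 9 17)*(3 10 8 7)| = 8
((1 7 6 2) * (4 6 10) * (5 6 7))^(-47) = (1 5 6 2)(4 7 10)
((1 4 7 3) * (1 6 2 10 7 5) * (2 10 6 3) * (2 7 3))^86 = (1 5 4)(2 10)(3 6)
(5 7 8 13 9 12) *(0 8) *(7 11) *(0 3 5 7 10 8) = (3 5 11 10 8 13 9 12 7) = [0, 1, 2, 5, 4, 11, 6, 3, 13, 12, 8, 10, 7, 9]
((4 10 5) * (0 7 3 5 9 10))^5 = ((0 7 3 5 4)(9 10))^5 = (9 10)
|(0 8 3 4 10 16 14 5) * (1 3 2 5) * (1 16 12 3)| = |(0 8 2 5)(3 4 10 12)(14 16)| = 4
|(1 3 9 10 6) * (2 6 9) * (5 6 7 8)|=14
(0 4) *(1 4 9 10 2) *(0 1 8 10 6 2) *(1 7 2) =(0 9 6 1 4 7 2 8 10) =[9, 4, 8, 3, 7, 5, 1, 2, 10, 6, 0]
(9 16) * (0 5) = (0 5)(9 16) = [5, 1, 2, 3, 4, 0, 6, 7, 8, 16, 10, 11, 12, 13, 14, 15, 9]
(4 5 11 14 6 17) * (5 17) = [0, 1, 2, 3, 17, 11, 5, 7, 8, 9, 10, 14, 12, 13, 6, 15, 16, 4] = (4 17)(5 11 14 6)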